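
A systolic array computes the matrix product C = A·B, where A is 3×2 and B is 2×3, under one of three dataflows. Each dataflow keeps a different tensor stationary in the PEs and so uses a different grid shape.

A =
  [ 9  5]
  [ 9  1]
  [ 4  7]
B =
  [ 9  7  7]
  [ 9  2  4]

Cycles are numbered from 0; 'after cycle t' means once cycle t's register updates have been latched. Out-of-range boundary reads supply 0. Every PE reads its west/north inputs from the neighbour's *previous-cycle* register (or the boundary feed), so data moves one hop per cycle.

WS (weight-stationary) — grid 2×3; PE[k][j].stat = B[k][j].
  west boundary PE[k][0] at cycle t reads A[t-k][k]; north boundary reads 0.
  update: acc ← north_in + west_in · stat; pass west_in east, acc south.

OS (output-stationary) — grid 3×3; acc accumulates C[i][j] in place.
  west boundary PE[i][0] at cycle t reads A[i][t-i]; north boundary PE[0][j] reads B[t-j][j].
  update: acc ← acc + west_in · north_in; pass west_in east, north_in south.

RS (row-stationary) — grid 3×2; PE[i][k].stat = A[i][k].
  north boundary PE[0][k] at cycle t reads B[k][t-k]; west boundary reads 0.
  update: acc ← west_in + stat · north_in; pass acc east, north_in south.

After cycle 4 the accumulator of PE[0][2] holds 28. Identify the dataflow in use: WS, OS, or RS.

— WS: 2×3; PE[0][2] trace:
  after 0 — PE[0][2] acc=0, pass-E 0, pass-S 0
  after 1 — PE[0][2] acc=0, pass-E 0, pass-S 0
  after 2 — PE[0][2] acc=63, pass-E 9, pass-S 63
  after 3 — PE[0][2] acc=63, pass-E 9, pass-S 63
  after 4 — PE[0][2] acc=28, pass-E 4, pass-S 28
— OS: 3×3; PE[0][2] trace:
  after 0 — PE[0][2] acc=0, pass-E 0, pass-S 0
  after 1 — PE[0][2] acc=0, pass-E 0, pass-S 0
  after 2 — PE[0][2] acc=63, pass-E 9, pass-S 7
  after 3 — PE[0][2] acc=83, pass-E 5, pass-S 4
  after 4 — PE[0][2] acc=83, pass-E 0, pass-S 0
RS: PE[0][2] is outside its 3×2 grid.

dataflow = WS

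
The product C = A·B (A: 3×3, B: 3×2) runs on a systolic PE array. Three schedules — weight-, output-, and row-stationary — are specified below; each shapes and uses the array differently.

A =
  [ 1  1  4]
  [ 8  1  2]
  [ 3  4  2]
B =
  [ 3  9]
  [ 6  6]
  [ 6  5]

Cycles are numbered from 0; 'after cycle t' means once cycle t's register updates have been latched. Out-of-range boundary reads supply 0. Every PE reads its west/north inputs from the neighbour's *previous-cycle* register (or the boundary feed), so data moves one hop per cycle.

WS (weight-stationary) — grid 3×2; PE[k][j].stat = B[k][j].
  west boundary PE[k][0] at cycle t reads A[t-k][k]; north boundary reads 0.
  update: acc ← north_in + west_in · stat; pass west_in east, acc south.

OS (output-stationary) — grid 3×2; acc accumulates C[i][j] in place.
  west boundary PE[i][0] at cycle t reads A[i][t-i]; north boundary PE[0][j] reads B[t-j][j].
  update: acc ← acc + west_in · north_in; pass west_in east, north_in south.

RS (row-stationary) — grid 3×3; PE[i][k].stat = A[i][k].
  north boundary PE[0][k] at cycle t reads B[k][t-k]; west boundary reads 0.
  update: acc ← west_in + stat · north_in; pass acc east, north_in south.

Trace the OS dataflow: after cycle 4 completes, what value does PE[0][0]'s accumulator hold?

PE[0][0].acc = 33

OS 3×2: PE[0][0] cycle-by-cycle (with neighbour feeds):
  cycle 0: PE[0][0] → acc 3, east 1, south 3
  cycle 1: PE[0][0] → acc 9, east 1, south 6
  cycle 2: PE[0][0] → acc 33, east 4, south 6
  cycle 3: PE[0][0] → acc 33, east 0, south 0
  cycle 4: PE[0][0] → acc 33, east 0, south 0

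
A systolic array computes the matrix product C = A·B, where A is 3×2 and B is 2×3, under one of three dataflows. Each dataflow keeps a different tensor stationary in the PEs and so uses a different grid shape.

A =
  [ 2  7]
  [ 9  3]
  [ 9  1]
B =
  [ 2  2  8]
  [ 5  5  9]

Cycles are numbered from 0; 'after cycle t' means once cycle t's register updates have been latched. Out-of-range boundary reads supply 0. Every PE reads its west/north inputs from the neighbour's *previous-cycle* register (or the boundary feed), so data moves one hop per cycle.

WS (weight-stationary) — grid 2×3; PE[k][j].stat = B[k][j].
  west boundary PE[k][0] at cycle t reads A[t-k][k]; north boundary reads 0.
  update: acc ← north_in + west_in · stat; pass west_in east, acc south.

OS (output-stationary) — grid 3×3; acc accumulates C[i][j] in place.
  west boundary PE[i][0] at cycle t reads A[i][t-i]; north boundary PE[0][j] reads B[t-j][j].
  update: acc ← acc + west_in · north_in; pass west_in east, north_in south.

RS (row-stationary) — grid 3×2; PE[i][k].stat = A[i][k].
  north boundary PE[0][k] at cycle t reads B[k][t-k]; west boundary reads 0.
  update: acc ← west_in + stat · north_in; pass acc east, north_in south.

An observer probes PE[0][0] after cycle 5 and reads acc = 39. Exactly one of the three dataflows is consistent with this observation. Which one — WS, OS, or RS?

dataflow = OS

Under WS (2×3), PE[0][0]:
  c0 r0c0: 4 / 2 / 4
  c1 r0c0: 18 / 9 / 18
  c2 r0c0: 18 / 9 / 18
  c3 r0c0: 0 / 0 / 0
  c4 r0c0: 0 / 0 / 0
  c5 r0c0: 0 / 0 / 0
Under OS (3×3), PE[0][0]:
  c0 r0c0: 4 / 2 / 2
  c1 r0c0: 39 / 7 / 5
  c2 r0c0: 39 / 0 / 0
  c3 r0c0: 39 / 0 / 0
  c4 r0c0: 39 / 0 / 0
  c5 r0c0: 39 / 0 / 0
Under RS (3×2), PE[0][0]:
  c0 r0c0: 4 / 4 / 2
  c1 r0c0: 4 / 4 / 2
  c2 r0c0: 16 / 16 / 8
  c3 r0c0: 0 / 0 / 0
  c4 r0c0: 0 / 0 / 0
  c5 r0c0: 0 / 0 / 0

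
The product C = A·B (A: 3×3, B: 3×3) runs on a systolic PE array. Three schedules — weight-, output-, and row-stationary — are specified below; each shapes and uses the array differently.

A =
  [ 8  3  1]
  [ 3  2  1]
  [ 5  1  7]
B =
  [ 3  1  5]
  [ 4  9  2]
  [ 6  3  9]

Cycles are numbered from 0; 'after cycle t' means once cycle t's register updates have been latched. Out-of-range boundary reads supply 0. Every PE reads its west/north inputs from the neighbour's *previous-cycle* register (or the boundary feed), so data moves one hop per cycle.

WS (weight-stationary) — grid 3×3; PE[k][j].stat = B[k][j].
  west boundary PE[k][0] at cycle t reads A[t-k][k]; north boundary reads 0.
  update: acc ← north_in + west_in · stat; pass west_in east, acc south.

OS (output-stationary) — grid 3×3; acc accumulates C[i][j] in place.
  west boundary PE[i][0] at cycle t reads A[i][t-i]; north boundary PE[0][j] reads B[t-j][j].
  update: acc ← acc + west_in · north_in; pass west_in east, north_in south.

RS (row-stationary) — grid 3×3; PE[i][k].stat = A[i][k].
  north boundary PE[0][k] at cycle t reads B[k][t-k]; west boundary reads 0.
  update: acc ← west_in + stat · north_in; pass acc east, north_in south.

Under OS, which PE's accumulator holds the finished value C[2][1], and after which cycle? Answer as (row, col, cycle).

(row, col, cycle) = (2, 1, 5)

Under OS, C[2][1] lands at PE[2][1]:
  [0] (2,1) acc=0 (h:0 v:0)
  [1] (2,1) acc=0 (h:0 v:0)
  [2] (2,1) acc=0 (h:0 v:0)
  [3] (2,1) acc=5 (h:5 v:1)
  [4] (2,1) acc=14 (h:1 v:9)
  [5] (2,1) acc=35 (h:7 v:3)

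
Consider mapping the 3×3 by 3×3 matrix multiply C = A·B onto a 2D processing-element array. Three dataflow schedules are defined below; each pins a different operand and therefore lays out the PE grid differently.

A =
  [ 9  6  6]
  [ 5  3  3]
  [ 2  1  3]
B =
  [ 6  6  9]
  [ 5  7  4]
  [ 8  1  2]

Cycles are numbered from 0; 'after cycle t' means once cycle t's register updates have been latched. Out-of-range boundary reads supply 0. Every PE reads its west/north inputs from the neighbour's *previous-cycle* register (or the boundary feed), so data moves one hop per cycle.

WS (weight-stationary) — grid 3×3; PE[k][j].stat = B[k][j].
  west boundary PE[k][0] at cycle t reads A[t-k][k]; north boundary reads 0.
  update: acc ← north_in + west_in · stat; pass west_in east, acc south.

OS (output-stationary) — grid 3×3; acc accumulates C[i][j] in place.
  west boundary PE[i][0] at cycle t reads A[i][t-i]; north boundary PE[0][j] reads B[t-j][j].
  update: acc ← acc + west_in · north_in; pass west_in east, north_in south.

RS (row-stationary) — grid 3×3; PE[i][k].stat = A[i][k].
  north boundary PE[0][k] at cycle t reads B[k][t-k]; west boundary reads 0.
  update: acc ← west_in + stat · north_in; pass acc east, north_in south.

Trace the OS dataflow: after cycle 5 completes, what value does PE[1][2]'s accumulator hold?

PE[1][2].acc = 63

OS 3×3: PE[1][2] cycle-by-cycle (with neighbour feeds):
  t=0 PE[0][2]: acc=0 h=0 v=0
  t=0 PE[1][1]: acc=0 h=0 v=0
  t=0 PE[1][2]: acc=0 h=0 v=0
  t=1 PE[0][2]: acc=0 h=0 v=0
  t=1 PE[1][1]: acc=0 h=0 v=0
  t=1 PE[1][2]: acc=0 h=0 v=0
  t=2 PE[0][2]: acc=81 h=9 v=9
  t=2 PE[1][1]: acc=30 h=5 v=6
  t=2 PE[1][2]: acc=0 h=0 v=0
  t=3 PE[0][2]: acc=105 h=6 v=4
  t=3 PE[1][1]: acc=51 h=3 v=7
  t=3 PE[1][2]: acc=45 h=5 v=9
  t=4 PE[0][2]: acc=117 h=6 v=2
  t=4 PE[1][1]: acc=54 h=3 v=1
  t=4 PE[1][2]: acc=57 h=3 v=4
  t=5 PE[0][2]: acc=117 h=0 v=0
  t=5 PE[1][1]: acc=54 h=0 v=0
  t=5 PE[1][2]: acc=63 h=3 v=2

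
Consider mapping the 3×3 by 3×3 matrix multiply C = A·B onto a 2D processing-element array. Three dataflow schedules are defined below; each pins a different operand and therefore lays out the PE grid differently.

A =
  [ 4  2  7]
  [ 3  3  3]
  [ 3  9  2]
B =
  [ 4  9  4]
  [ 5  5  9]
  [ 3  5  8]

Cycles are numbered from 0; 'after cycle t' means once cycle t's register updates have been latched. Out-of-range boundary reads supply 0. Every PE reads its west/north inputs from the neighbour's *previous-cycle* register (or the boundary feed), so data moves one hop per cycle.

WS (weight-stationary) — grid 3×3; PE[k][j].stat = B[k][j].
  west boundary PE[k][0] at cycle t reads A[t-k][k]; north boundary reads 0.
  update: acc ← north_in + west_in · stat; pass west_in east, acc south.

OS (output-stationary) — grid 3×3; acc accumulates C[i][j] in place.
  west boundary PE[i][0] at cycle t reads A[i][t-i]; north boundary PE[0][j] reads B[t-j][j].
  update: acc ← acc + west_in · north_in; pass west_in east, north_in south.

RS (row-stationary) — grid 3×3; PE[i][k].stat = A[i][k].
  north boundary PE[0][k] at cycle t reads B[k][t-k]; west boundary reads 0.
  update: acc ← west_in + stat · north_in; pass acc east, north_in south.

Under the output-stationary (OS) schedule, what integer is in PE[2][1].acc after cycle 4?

PE[2][1].acc = 72

OS on a 3×3 grid — tracing PE[2][1] and its feeders:
  @0  [1,1]  acc 0  |  →0  ↓0
  @0  [2,0]  acc 0  |  →0  ↓0
  @0  [2,1]  acc 0  |  →0  ↓0
  @1  [1,1]  acc 0  |  →0  ↓0
  @1  [2,0]  acc 0  |  →0  ↓0
  @1  [2,1]  acc 0  |  →0  ↓0
  @2  [1,1]  acc 27  |  →3  ↓9
  @2  [2,0]  acc 12  |  →3  ↓4
  @2  [2,1]  acc 0  |  →0  ↓0
  @3  [1,1]  acc 42  |  →3  ↓5
  @3  [2,0]  acc 57  |  →9  ↓5
  @3  [2,1]  acc 27  |  →3  ↓9
  @4  [1,1]  acc 57  |  →3  ↓5
  @4  [2,0]  acc 63  |  →2  ↓3
  @4  [2,1]  acc 72  |  →9  ↓5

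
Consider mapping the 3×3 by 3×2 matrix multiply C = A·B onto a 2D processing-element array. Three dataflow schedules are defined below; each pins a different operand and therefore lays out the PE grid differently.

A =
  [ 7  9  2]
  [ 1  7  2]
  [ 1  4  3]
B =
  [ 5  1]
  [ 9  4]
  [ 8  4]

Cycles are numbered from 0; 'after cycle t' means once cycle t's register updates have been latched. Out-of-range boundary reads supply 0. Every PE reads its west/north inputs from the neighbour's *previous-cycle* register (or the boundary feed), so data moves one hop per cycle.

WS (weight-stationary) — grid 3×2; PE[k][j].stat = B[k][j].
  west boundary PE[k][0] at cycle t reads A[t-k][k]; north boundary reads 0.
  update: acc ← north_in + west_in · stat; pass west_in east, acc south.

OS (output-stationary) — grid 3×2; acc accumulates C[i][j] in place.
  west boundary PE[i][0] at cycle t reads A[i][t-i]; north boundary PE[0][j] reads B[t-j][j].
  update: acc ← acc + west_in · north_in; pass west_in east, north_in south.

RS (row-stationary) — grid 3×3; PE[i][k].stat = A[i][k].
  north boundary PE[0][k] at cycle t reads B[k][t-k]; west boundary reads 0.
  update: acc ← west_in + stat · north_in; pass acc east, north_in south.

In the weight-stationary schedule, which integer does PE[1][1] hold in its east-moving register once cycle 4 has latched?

register = 4

Tracing WS — 3×2 array, target PE[1][1]:
  0: (0,1).acc=0  regs=<0,0>
  0: (1,0).acc=0  regs=<0,0>
  0: (1,1).acc=0  regs=<0,0>
  1: (0,1).acc=7  regs=<7,7>
  1: (1,0).acc=116  regs=<9,116>
  1: (1,1).acc=0  regs=<0,0>
  2: (0,1).acc=1  regs=<1,1>
  2: (1,0).acc=68  regs=<7,68>
  2: (1,1).acc=43  regs=<9,43>
  3: (0,1).acc=1  regs=<1,1>
  3: (1,0).acc=41  regs=<4,41>
  3: (1,1).acc=29  regs=<7,29>
  4: (0,1).acc=0  regs=<0,0>
  4: (1,0).acc=0  regs=<0,0>
  4: (1,1).acc=17  regs=<4,17>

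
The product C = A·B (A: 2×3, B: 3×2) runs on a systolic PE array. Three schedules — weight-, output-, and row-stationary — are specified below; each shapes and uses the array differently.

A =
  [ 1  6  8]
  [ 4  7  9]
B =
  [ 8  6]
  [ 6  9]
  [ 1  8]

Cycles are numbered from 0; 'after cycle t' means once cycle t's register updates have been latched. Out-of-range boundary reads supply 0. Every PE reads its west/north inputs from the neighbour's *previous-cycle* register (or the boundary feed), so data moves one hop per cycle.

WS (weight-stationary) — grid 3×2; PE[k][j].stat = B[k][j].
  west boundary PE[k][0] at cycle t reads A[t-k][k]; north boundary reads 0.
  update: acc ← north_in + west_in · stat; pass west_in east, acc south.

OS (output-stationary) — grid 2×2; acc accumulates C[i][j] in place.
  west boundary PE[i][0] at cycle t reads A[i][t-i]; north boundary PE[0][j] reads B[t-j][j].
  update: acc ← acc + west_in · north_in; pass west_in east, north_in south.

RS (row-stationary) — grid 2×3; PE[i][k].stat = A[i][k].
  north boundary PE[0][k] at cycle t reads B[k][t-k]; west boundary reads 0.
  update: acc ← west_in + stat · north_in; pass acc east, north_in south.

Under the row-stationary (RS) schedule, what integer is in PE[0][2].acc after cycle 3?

RS 2×3: PE[0][2] cycle-by-cycle (with neighbour feeds):
  0: (0,1).acc=0  regs=<0,0>
  0: (0,2).acc=0  regs=<0,0>
  1: (0,1).acc=44  regs=<44,6>
  1: (0,2).acc=0  regs=<0,0>
  2: (0,1).acc=60  regs=<60,9>
  2: (0,2).acc=52  regs=<52,1>
  3: (0,1).acc=0  regs=<0,0>
  3: (0,2).acc=124  regs=<124,8>

PE[0][2].acc = 124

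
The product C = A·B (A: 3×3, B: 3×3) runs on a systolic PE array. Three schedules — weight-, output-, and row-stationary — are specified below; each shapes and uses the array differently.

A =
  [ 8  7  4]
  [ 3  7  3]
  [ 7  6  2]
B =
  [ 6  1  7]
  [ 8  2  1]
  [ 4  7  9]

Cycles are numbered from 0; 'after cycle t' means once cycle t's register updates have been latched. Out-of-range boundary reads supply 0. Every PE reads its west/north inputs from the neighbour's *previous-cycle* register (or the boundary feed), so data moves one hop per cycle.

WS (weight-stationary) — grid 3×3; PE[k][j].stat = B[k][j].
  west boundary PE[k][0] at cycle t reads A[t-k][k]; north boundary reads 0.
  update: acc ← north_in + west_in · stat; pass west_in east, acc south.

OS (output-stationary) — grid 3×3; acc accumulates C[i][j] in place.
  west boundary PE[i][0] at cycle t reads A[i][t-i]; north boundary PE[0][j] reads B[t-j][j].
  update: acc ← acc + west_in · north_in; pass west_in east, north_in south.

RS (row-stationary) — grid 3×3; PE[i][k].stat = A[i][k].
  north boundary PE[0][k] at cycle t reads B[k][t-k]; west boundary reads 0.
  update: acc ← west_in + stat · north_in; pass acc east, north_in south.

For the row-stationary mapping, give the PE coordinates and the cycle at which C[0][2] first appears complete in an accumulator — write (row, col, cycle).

(row, col, cycle) = (0, 2, 4)

Under RS, C[0][2] lands at PE[0][2]:
  cycle 0: PE[0][2] → acc 0, east 0, south 0
  cycle 1: PE[0][2] → acc 0, east 0, south 0
  cycle 2: PE[0][2] → acc 120, east 120, south 4
  cycle 3: PE[0][2] → acc 50, east 50, south 7
  cycle 4: PE[0][2] → acc 99, east 99, south 9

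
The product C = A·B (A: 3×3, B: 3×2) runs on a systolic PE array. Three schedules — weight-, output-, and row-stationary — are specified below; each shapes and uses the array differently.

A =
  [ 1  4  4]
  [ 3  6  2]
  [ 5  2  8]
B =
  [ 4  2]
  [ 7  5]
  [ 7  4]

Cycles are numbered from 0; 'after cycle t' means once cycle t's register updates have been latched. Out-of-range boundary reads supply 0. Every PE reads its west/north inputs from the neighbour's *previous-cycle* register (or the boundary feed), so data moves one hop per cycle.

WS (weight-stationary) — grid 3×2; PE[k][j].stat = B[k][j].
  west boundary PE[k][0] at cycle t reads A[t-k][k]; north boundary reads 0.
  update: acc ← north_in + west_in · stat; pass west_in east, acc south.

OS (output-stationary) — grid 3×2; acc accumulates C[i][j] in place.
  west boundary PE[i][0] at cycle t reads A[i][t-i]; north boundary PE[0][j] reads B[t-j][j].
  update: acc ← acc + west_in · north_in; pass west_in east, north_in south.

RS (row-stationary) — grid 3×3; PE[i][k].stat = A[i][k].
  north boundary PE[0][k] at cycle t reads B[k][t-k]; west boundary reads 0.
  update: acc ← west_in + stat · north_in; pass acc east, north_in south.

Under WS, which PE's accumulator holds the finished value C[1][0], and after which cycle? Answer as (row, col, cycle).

(row, col, cycle) = (2, 0, 3)

Under WS, C[1][0] lands at PE[2][0]:
  0: (2,0).acc=0  regs=<0,0>
  1: (2,0).acc=0  regs=<0,0>
  2: (2,0).acc=60  regs=<4,60>
  3: (2,0).acc=68  regs=<2,68>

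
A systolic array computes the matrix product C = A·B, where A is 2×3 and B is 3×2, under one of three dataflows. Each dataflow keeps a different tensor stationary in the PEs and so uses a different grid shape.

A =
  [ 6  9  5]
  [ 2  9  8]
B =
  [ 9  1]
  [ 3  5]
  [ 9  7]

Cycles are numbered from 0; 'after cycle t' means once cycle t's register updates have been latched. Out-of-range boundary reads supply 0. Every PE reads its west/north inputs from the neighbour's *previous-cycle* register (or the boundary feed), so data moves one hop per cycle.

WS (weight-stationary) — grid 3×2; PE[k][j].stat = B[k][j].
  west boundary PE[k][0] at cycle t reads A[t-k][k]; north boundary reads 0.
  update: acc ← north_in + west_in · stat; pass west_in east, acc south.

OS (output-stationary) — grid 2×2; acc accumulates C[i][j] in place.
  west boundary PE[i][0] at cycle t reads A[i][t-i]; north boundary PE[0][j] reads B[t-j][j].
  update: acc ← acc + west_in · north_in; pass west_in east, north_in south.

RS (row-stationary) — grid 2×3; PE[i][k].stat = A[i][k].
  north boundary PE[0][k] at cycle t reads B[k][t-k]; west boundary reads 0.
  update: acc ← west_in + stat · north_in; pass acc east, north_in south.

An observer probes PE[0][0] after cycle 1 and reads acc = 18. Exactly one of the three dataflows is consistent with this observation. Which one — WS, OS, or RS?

Under WS (3×2), PE[0][0]:
  @0  [0,0]  acc 54  |  →6  ↓54
  @1  [0,0]  acc 18  |  →2  ↓18
Under OS (2×2), PE[0][0]:
  @0  [0,0]  acc 54  |  →6  ↓9
  @1  [0,0]  acc 81  |  →9  ↓3
Under RS (2×3), PE[0][0]:
  @0  [0,0]  acc 54  |  →54  ↓9
  @1  [0,0]  acc 6  |  →6  ↓1

dataflow = WS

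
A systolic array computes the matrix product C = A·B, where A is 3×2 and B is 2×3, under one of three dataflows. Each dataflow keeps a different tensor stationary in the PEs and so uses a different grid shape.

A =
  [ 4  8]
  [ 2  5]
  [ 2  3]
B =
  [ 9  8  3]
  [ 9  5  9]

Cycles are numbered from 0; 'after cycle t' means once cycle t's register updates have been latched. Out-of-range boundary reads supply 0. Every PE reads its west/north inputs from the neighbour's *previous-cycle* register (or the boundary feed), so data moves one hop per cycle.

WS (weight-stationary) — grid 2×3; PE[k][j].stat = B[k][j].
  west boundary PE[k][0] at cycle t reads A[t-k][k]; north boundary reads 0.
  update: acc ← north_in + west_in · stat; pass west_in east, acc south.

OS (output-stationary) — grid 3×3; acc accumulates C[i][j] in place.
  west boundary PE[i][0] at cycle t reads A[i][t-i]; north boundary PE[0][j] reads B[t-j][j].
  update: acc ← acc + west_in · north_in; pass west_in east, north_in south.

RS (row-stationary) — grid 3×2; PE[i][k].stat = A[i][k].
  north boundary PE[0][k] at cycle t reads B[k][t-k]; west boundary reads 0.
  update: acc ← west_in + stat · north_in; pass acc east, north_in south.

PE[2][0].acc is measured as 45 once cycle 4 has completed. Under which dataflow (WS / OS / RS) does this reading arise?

WS: PE[2][0] is outside its 2×3 grid.
— OS: 3×3; PE[2][0] trace:
  @0  [2,0]  acc 0  |  →0  ↓0
  @1  [2,0]  acc 0  |  →0  ↓0
  @2  [2,0]  acc 18  |  →2  ↓9
  @3  [2,0]  acc 45  |  →3  ↓9
  @4  [2,0]  acc 45  |  →0  ↓0
— RS: 3×2; PE[2][0] trace:
  @0  [2,0]  acc 0  |  →0  ↓0
  @1  [2,0]  acc 0  |  →0  ↓0
  @2  [2,0]  acc 18  |  →18  ↓9
  @3  [2,0]  acc 16  |  →16  ↓8
  @4  [2,0]  acc 6  |  →6  ↓3

dataflow = OS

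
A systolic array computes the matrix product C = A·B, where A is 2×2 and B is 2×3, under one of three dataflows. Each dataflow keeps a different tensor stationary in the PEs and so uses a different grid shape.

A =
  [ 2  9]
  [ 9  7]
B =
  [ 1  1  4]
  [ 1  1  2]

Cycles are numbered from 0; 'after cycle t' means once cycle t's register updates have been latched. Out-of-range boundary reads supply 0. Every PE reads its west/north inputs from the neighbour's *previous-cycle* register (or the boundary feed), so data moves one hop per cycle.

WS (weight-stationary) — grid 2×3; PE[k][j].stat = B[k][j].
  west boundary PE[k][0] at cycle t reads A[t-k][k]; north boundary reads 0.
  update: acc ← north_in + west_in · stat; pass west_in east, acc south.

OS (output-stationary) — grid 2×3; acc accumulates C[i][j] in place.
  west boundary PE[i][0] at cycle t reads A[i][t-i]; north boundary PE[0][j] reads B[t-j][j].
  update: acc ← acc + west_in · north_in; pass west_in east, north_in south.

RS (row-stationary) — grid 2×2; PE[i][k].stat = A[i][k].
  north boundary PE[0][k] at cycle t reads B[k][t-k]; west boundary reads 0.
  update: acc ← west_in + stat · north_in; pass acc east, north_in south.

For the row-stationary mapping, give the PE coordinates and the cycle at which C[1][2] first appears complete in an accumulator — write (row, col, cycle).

(row, col, cycle) = (1, 1, 4)

RS — PE[1][1] is where C[1][2] collects:
  after 0 — PE[1][1] acc=0, pass-E 0, pass-S 0
  after 1 — PE[1][1] acc=0, pass-E 0, pass-S 0
  after 2 — PE[1][1] acc=16, pass-E 16, pass-S 1
  after 3 — PE[1][1] acc=16, pass-E 16, pass-S 1
  after 4 — PE[1][1] acc=50, pass-E 50, pass-S 2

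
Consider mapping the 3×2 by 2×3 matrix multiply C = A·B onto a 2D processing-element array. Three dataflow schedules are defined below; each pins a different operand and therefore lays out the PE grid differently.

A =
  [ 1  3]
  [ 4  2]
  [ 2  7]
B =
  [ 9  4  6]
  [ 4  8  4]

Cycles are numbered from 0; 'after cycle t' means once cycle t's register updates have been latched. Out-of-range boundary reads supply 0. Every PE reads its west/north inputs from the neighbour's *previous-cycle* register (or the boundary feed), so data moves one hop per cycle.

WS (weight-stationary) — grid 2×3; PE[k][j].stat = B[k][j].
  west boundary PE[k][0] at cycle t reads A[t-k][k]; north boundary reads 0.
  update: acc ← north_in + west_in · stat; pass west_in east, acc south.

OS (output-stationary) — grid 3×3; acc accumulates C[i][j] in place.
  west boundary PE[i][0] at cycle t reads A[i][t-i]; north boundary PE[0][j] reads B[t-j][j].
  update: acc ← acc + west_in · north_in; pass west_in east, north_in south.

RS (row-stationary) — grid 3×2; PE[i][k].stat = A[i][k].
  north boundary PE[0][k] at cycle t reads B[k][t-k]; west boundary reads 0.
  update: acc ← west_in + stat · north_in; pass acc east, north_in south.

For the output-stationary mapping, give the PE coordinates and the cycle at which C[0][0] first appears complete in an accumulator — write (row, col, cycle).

(row, col, cycle) = (0, 0, 1)

OS — PE[0][0] is where C[0][0] collects:
  0: (0,0).acc=9  regs=<1,9>
  1: (0,0).acc=21  regs=<3,4>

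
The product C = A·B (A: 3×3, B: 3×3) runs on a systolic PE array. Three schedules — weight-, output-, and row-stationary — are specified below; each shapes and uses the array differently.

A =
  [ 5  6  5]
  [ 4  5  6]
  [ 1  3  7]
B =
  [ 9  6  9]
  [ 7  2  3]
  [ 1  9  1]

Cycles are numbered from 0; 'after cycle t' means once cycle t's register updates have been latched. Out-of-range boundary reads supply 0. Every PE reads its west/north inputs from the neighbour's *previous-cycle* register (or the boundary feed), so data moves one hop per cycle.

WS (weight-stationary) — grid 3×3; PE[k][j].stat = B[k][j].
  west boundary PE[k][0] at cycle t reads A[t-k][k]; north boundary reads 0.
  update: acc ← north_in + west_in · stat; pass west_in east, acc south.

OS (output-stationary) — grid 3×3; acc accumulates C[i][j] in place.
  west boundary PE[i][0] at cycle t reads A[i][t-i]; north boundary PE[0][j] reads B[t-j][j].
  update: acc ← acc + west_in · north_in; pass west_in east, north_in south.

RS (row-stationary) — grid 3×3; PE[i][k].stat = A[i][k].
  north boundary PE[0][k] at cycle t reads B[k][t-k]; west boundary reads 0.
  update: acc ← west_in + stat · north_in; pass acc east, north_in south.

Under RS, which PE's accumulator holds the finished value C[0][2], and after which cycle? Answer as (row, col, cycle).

(row, col, cycle) = (0, 2, 4)

RS — PE[0][2] is where C[0][2] collects:
  step 0 · PE0,2: acc=0; fwd→0 fwd↓0
  step 1 · PE0,2: acc=0; fwd→0 fwd↓0
  step 2 · PE0,2: acc=92; fwd→92 fwd↓1
  step 3 · PE0,2: acc=87; fwd→87 fwd↓9
  step 4 · PE0,2: acc=68; fwd→68 fwd↓1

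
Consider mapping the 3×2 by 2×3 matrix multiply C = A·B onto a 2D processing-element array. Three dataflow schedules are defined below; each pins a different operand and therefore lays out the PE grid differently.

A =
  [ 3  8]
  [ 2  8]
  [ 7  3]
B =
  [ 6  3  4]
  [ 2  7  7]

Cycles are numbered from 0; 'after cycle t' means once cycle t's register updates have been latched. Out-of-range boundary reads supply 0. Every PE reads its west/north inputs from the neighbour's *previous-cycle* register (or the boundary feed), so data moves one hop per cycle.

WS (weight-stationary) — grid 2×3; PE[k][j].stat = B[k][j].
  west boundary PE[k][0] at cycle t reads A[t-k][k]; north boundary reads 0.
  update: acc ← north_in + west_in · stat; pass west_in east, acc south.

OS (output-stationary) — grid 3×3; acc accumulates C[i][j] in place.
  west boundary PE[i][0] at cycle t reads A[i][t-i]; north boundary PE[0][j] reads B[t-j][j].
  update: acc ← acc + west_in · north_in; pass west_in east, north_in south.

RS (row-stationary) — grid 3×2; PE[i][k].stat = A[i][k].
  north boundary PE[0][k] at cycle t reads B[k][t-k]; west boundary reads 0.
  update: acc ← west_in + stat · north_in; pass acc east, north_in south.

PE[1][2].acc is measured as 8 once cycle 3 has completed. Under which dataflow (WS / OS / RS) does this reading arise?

Under WS (2×3), PE[1][2]:
  cycle 0: PE[1][2] → acc 0, east 0, south 0
  cycle 1: PE[1][2] → acc 0, east 0, south 0
  cycle 2: PE[1][2] → acc 0, east 0, south 0
  cycle 3: PE[1][2] → acc 68, east 8, south 68
Under OS (3×3), PE[1][2]:
  cycle 0: PE[1][2] → acc 0, east 0, south 0
  cycle 1: PE[1][2] → acc 0, east 0, south 0
  cycle 2: PE[1][2] → acc 0, east 0, south 0
  cycle 3: PE[1][2] → acc 8, east 2, south 4
RS: PE[1][2] is outside its 3×2 grid.

dataflow = OS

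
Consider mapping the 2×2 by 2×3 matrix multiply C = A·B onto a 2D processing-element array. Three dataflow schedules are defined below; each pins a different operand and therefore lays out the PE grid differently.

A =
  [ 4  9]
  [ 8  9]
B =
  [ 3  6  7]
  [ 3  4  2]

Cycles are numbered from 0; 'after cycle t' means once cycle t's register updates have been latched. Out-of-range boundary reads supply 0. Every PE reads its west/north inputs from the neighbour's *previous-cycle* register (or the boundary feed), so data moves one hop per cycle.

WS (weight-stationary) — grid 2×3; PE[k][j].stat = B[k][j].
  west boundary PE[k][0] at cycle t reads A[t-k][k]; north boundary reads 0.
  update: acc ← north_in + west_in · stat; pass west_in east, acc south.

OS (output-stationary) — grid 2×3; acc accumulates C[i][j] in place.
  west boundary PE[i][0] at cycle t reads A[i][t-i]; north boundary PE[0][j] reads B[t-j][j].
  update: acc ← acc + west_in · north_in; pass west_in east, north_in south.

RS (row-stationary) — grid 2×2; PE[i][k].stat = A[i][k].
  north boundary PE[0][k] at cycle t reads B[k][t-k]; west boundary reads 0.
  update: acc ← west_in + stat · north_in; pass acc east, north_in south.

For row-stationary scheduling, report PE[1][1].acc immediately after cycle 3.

RS (2×2). Following PE[1][1] plus its west/north inputs:
  cycle 0: PE[0][1] → acc 0, east 0, south 0
  cycle 0: PE[1][0] → acc 0, east 0, south 0
  cycle 0: PE[1][1] → acc 0, east 0, south 0
  cycle 1: PE[0][1] → acc 39, east 39, south 3
  cycle 1: PE[1][0] → acc 24, east 24, south 3
  cycle 1: PE[1][1] → acc 0, east 0, south 0
  cycle 2: PE[0][1] → acc 60, east 60, south 4
  cycle 2: PE[1][0] → acc 48, east 48, south 6
  cycle 2: PE[1][1] → acc 51, east 51, south 3
  cycle 3: PE[0][1] → acc 46, east 46, south 2
  cycle 3: PE[1][0] → acc 56, east 56, south 7
  cycle 3: PE[1][1] → acc 84, east 84, south 4

PE[1][1].acc = 84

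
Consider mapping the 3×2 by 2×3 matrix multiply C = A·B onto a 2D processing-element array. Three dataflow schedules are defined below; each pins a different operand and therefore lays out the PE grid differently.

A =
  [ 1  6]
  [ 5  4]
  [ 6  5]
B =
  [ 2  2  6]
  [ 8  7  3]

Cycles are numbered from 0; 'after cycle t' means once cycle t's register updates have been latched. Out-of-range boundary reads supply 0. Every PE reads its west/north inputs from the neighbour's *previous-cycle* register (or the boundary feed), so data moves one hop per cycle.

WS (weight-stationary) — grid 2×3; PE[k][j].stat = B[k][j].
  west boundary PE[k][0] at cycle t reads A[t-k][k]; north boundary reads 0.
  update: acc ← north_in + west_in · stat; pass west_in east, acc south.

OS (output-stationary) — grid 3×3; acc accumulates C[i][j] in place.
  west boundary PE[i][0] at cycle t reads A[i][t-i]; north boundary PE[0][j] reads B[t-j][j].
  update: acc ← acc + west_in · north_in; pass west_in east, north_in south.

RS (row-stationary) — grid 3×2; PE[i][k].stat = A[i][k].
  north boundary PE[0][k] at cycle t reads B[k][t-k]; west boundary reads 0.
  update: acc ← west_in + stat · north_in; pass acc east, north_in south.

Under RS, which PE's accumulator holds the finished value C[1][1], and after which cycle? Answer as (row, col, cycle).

(row, col, cycle) = (1, 1, 3)

Under RS, C[1][1] lands at PE[1][1]:
  cycle 0: PE[1][1] → acc 0, east 0, south 0
  cycle 1: PE[1][1] → acc 0, east 0, south 0
  cycle 2: PE[1][1] → acc 42, east 42, south 8
  cycle 3: PE[1][1] → acc 38, east 38, south 7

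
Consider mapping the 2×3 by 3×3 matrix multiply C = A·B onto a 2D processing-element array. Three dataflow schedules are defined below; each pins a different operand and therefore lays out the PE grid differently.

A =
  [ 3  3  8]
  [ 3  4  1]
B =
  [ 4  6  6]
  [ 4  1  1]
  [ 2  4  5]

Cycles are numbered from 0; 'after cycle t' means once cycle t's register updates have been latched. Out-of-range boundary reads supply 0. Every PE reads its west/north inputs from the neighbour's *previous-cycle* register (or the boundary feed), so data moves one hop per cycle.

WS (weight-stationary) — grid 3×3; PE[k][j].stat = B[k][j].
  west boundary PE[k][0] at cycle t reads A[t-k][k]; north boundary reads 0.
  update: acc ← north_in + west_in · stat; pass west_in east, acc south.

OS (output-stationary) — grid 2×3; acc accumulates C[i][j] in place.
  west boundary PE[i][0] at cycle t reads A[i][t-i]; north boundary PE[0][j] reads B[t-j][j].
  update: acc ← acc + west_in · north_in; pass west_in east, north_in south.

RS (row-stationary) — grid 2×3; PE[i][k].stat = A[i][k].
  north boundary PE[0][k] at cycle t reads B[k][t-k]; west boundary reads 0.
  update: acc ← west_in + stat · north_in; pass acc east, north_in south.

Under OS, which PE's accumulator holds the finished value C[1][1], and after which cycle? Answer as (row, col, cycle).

(row, col, cycle) = (1, 1, 4)

OS — PE[1][1] is where C[1][1] collects:
  @0  [1,1]  acc 0  |  →0  ↓0
  @1  [1,1]  acc 0  |  →0  ↓0
  @2  [1,1]  acc 18  |  →3  ↓6
  @3  [1,1]  acc 22  |  →4  ↓1
  @4  [1,1]  acc 26  |  →1  ↓4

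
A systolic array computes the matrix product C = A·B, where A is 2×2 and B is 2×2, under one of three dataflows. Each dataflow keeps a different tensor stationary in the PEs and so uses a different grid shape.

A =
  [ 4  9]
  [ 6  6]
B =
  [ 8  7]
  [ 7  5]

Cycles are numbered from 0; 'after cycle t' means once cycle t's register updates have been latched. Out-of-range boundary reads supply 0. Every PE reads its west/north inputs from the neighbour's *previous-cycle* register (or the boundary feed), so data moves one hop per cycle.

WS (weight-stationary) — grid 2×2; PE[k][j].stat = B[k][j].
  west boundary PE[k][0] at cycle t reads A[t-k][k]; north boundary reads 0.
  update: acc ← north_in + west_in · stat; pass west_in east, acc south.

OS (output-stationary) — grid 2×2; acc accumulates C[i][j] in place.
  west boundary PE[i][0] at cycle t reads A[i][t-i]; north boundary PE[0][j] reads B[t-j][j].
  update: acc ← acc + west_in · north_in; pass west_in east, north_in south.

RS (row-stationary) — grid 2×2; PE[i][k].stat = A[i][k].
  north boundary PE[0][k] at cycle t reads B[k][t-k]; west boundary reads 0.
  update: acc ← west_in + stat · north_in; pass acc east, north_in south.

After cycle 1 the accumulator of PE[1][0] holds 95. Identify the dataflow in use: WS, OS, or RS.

dataflow = WS

Under WS (2×2), PE[1][0]:
  after 0 — PE[1][0] acc=0, pass-E 0, pass-S 0
  after 1 — PE[1][0] acc=95, pass-E 9, pass-S 95
Under OS (2×2), PE[1][0]:
  after 0 — PE[1][0] acc=0, pass-E 0, pass-S 0
  after 1 — PE[1][0] acc=48, pass-E 6, pass-S 8
Under RS (2×2), PE[1][0]:
  after 0 — PE[1][0] acc=0, pass-E 0, pass-S 0
  after 1 — PE[1][0] acc=48, pass-E 48, pass-S 8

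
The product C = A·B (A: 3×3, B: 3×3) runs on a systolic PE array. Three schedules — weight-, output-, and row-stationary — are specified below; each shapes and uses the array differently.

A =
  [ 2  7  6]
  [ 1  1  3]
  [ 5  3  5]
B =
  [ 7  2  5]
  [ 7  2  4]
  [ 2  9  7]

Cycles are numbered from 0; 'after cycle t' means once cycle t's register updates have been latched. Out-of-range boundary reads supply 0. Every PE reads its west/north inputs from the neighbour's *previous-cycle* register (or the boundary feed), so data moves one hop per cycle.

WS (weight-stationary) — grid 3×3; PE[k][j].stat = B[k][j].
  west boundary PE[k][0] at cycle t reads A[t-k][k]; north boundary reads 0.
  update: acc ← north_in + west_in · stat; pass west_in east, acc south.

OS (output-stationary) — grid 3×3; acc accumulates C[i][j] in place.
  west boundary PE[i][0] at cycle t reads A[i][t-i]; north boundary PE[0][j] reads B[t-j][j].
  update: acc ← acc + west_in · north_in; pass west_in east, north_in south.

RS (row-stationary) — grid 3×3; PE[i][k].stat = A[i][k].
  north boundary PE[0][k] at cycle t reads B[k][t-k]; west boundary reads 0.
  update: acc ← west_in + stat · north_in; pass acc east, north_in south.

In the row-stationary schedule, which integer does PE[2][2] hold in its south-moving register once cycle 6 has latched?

RS (3×3). Following PE[2][2] plus its west/north inputs:
  step 0 · PE1,2: acc=0; fwd→0 fwd↓0
  step 0 · PE2,1: acc=0; fwd→0 fwd↓0
  step 0 · PE2,2: acc=0; fwd→0 fwd↓0
  step 1 · PE1,2: acc=0; fwd→0 fwd↓0
  step 1 · PE2,1: acc=0; fwd→0 fwd↓0
  step 1 · PE2,2: acc=0; fwd→0 fwd↓0
  step 2 · PE1,2: acc=0; fwd→0 fwd↓0
  step 2 · PE2,1: acc=0; fwd→0 fwd↓0
  step 2 · PE2,2: acc=0; fwd→0 fwd↓0
  step 3 · PE1,2: acc=20; fwd→20 fwd↓2
  step 3 · PE2,1: acc=56; fwd→56 fwd↓7
  step 3 · PE2,2: acc=0; fwd→0 fwd↓0
  step 4 · PE1,2: acc=31; fwd→31 fwd↓9
  step 4 · PE2,1: acc=16; fwd→16 fwd↓2
  step 4 · PE2,2: acc=66; fwd→66 fwd↓2
  step 5 · PE1,2: acc=30; fwd→30 fwd↓7
  step 5 · PE2,1: acc=37; fwd→37 fwd↓4
  step 5 · PE2,2: acc=61; fwd→61 fwd↓9
  step 6 · PE1,2: acc=0; fwd→0 fwd↓0
  step 6 · PE2,1: acc=0; fwd→0 fwd↓0
  step 6 · PE2,2: acc=72; fwd→72 fwd↓7

register = 7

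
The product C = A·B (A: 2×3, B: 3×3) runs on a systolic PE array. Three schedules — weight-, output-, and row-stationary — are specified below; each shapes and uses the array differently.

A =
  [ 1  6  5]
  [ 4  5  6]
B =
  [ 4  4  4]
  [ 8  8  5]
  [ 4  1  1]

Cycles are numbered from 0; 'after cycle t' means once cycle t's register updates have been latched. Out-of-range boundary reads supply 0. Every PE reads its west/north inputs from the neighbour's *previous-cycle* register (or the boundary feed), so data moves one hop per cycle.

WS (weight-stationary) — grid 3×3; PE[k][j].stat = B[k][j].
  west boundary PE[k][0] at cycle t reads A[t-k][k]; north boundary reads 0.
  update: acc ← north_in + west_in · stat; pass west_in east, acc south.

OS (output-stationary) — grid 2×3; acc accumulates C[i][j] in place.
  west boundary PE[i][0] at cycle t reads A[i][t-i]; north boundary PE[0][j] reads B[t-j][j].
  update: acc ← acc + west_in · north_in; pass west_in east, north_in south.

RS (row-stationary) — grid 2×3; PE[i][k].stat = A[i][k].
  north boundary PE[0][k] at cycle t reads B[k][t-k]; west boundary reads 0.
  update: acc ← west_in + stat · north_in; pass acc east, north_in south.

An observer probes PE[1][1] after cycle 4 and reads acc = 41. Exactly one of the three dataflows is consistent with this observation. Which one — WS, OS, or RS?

dataflow = RS

Under WS (3×3), PE[1][1]:
  cycle 0: PE[1][1] → acc 0, east 0, south 0
  cycle 1: PE[1][1] → acc 0, east 0, south 0
  cycle 2: PE[1][1] → acc 52, east 6, south 52
  cycle 3: PE[1][1] → acc 56, east 5, south 56
  cycle 4: PE[1][1] → acc 0, east 0, south 0
Under OS (2×3), PE[1][1]:
  cycle 0: PE[1][1] → acc 0, east 0, south 0
  cycle 1: PE[1][1] → acc 0, east 0, south 0
  cycle 2: PE[1][1] → acc 16, east 4, south 4
  cycle 3: PE[1][1] → acc 56, east 5, south 8
  cycle 4: PE[1][1] → acc 62, east 6, south 1
Under RS (2×3), PE[1][1]:
  cycle 0: PE[1][1] → acc 0, east 0, south 0
  cycle 1: PE[1][1] → acc 0, east 0, south 0
  cycle 2: PE[1][1] → acc 56, east 56, south 8
  cycle 3: PE[1][1] → acc 56, east 56, south 8
  cycle 4: PE[1][1] → acc 41, east 41, south 5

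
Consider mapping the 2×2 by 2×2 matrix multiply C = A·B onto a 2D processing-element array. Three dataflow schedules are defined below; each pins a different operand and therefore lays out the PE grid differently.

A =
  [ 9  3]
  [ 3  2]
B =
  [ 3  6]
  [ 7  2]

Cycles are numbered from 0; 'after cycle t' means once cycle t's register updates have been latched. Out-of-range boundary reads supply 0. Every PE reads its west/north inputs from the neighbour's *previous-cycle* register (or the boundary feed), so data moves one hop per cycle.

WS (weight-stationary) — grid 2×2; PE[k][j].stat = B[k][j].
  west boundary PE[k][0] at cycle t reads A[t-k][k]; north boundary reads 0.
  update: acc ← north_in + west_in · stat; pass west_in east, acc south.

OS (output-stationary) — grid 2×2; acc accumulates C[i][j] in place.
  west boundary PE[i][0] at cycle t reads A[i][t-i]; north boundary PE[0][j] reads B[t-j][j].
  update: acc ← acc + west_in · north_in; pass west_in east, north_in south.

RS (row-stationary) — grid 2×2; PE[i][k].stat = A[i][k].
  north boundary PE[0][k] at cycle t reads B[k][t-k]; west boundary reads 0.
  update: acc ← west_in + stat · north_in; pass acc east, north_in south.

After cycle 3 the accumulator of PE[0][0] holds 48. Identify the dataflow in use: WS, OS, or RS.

dataflow = OS

— WS: 2×2; PE[0][0] trace:
  step 0 · PE0,0: acc=27; fwd→9 fwd↓27
  step 1 · PE0,0: acc=9; fwd→3 fwd↓9
  step 2 · PE0,0: acc=0; fwd→0 fwd↓0
  step 3 · PE0,0: acc=0; fwd→0 fwd↓0
— OS: 2×2; PE[0][0] trace:
  step 0 · PE0,0: acc=27; fwd→9 fwd↓3
  step 1 · PE0,0: acc=48; fwd→3 fwd↓7
  step 2 · PE0,0: acc=48; fwd→0 fwd↓0
  step 3 · PE0,0: acc=48; fwd→0 fwd↓0
— RS: 2×2; PE[0][0] trace:
  step 0 · PE0,0: acc=27; fwd→27 fwd↓3
  step 1 · PE0,0: acc=54; fwd→54 fwd↓6
  step 2 · PE0,0: acc=0; fwd→0 fwd↓0
  step 3 · PE0,0: acc=0; fwd→0 fwd↓0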